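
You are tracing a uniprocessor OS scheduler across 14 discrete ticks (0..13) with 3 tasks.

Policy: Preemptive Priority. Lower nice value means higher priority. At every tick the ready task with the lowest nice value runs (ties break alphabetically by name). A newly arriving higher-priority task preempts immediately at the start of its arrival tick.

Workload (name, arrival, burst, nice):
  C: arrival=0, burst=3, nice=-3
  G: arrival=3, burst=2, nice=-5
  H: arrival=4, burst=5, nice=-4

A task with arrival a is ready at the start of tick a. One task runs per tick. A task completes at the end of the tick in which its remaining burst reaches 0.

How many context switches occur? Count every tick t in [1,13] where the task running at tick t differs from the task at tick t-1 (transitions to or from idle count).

t=0: ready={C} → run C
t=1: ready={C} → run C
t=2: ready={C} → run C
t=3: ready={G} → run G
t=4: ready={G,H} → run G
t=5: ready={H} → run H
t=6: ready={H} → run H
t=7: ready={H} → run H
t=8: ready={H} → run H
t=9: ready={H} → run H
t=10: (idle)
t=11: (idle)
t=12: (idle)
t=13: (idle)

context switches = 3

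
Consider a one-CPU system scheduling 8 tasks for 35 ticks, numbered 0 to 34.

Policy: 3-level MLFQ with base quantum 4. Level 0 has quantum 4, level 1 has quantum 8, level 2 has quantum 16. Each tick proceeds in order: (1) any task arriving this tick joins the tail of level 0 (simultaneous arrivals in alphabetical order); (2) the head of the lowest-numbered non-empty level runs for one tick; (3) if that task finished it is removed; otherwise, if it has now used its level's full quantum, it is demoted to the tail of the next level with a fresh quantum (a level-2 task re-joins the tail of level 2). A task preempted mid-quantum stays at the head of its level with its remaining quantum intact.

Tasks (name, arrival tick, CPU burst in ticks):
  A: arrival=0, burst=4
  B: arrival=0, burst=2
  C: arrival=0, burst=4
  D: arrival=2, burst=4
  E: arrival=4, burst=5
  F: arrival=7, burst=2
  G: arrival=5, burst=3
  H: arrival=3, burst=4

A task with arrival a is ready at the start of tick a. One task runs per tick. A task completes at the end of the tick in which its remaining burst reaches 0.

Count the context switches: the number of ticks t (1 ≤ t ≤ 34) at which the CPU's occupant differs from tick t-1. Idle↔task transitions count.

t=0: L0/L1/L2 = ABC/-/- → run A
t=1: L0/L1/L2 = ABC/-/- → run A
t=2: L0/L1/L2 = ABCD/-/- → run A
t=3: L0/L1/L2 = ABCDH/-/- → run A
t=4: L0/L1/L2 = BCDHE/-/- → run B
t=5: L0/L1/L2 = BCDHEG/-/- → run B
t=6: L0/L1/L2 = CDHEG/-/- → run C
t=7: L0/L1/L2 = CDHEGF/-/- → run C
t=8: L0/L1/L2 = CDHEGF/-/- → run C
t=9: L0/L1/L2 = CDHEGF/-/- → run C
t=10: L0/L1/L2 = DHEGF/-/- → run D
t=11: L0/L1/L2 = DHEGF/-/- → run D
t=12: L0/L1/L2 = DHEGF/-/- → run D
t=13: L0/L1/L2 = DHEGF/-/- → run D
t=14: L0/L1/L2 = HEGF/-/- → run H
t=15: L0/L1/L2 = HEGF/-/- → run H
t=16: L0/L1/L2 = HEGF/-/- → run H
t=17: L0/L1/L2 = HEGF/-/- → run H
t=18: L0/L1/L2 = EGF/-/- → run E
t=19: L0/L1/L2 = EGF/-/- → run E
t=20: L0/L1/L2 = EGF/-/- → run E
t=21: L0/L1/L2 = EGF/-/- → run E
t=22: L0/L1/L2 = GF/E/- → run G
t=23: L0/L1/L2 = GF/E/- → run G
t=24: L0/L1/L2 = GF/E/- → run G
t=25: L0/L1/L2 = F/E/- → run F
t=26: L0/L1/L2 = F/E/- → run F
t=27: L0/L1/L2 = -/E/- → run E
t=28: (idle)
t=29: (idle)
t=30: (idle)
t=31: (idle)
t=32: (idle)
t=33: (idle)
t=34: (idle)

context switches = 9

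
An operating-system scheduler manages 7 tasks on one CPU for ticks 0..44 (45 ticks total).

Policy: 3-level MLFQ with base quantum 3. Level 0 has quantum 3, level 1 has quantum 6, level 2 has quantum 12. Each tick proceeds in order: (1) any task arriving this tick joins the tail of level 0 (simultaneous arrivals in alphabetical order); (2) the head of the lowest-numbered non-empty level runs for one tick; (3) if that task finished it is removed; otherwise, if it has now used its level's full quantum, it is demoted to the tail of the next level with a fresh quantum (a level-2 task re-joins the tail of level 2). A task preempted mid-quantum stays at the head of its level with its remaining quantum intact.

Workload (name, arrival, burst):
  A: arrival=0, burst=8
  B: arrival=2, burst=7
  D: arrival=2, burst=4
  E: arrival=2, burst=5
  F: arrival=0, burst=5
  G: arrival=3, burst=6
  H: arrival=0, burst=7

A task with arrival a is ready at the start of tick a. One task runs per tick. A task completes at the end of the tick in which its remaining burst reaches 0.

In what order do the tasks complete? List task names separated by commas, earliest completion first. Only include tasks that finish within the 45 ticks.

completion order = A, F, H, B, D, E, G

t=0: L0/L1/L2 = AFH/-/- → run A
t=1: L0/L1/L2 = AFH/-/- → run A
t=2: L0/L1/L2 = AFHBDE/-/- → run A
t=3: L0/L1/L2 = FHBDEG/A/- → run F
t=4: L0/L1/L2 = FHBDEG/A/- → run F
t=5: L0/L1/L2 = FHBDEG/A/- → run F
t=6: L0/L1/L2 = HBDEG/AF/- → run H
t=7: L0/L1/L2 = HBDEG/AF/- → run H
t=8: L0/L1/L2 = HBDEG/AF/- → run H
t=9: L0/L1/L2 = BDEG/AFH/- → run B
t=10: L0/L1/L2 = BDEG/AFH/- → run B
t=11: L0/L1/L2 = BDEG/AFH/- → run B
t=12: L0/L1/L2 = DEG/AFHB/- → run D
t=13: L0/L1/L2 = DEG/AFHB/- → run D
t=14: L0/L1/L2 = DEG/AFHB/- → run D
t=15: L0/L1/L2 = EG/AFHBD/- → run E
t=16: L0/L1/L2 = EG/AFHBD/- → run E
t=17: L0/L1/L2 = EG/AFHBD/- → run E
t=18: L0/L1/L2 = G/AFHBDE/- → run G
t=19: L0/L1/L2 = G/AFHBDE/- → run G
t=20: L0/L1/L2 = G/AFHBDE/- → run G
t=21: L0/L1/L2 = -/AFHBDEG/- → run A
t=22: L0/L1/L2 = -/AFHBDEG/- → run A
t=23: L0/L1/L2 = -/AFHBDEG/- → run A
t=24: L0/L1/L2 = -/AFHBDEG/- → run A
t=25: L0/L1/L2 = -/AFHBDEG/- → run A
t=26: L0/L1/L2 = -/FHBDEG/- → run F
t=27: L0/L1/L2 = -/FHBDEG/- → run F
t=28: L0/L1/L2 = -/HBDEG/- → run H
t=29: L0/L1/L2 = -/HBDEG/- → run H
t=30: L0/L1/L2 = -/HBDEG/- → run H
t=31: L0/L1/L2 = -/HBDEG/- → run H
t=32: L0/L1/L2 = -/BDEG/- → run B
t=33: L0/L1/L2 = -/BDEG/- → run B
t=34: L0/L1/L2 = -/BDEG/- → run B
t=35: L0/L1/L2 = -/BDEG/- → run B
t=36: L0/L1/L2 = -/DEG/- → run D
t=37: L0/L1/L2 = -/EG/- → run E
t=38: L0/L1/L2 = -/EG/- → run E
t=39: L0/L1/L2 = -/G/- → run G
t=40: L0/L1/L2 = -/G/- → run G
t=41: L0/L1/L2 = -/G/- → run G
t=42: (idle)
t=43: (idle)
t=44: (idle)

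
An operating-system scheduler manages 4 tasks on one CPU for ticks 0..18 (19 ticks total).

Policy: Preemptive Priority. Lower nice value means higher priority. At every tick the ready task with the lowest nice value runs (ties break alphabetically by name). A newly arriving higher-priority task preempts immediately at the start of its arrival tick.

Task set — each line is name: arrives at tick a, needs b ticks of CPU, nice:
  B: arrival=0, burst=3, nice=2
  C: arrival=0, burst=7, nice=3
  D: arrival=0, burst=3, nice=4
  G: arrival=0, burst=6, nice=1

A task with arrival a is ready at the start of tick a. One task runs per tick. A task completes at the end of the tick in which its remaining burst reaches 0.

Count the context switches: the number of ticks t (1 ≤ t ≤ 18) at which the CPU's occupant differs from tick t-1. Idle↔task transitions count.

context switches = 3

t=0: ready={B,C,D,G} → run G
t=1: ready={B,C,D,G} → run G
t=2: ready={B,C,D,G} → run G
t=3: ready={B,C,D,G} → run G
t=4: ready={B,C,D,G} → run G
t=5: ready={B,C,D,G} → run G
t=6: ready={B,C,D} → run B
t=7: ready={B,C,D} → run B
t=8: ready={B,C,D} → run B
t=9: ready={C,D} → run C
t=10: ready={C,D} → run C
t=11: ready={C,D} → run C
t=12: ready={C,D} → run C
t=13: ready={C,D} → run C
t=14: ready={C,D} → run C
t=15: ready={C,D} → run C
t=16: ready={D} → run D
t=17: ready={D} → run D
t=18: ready={D} → run D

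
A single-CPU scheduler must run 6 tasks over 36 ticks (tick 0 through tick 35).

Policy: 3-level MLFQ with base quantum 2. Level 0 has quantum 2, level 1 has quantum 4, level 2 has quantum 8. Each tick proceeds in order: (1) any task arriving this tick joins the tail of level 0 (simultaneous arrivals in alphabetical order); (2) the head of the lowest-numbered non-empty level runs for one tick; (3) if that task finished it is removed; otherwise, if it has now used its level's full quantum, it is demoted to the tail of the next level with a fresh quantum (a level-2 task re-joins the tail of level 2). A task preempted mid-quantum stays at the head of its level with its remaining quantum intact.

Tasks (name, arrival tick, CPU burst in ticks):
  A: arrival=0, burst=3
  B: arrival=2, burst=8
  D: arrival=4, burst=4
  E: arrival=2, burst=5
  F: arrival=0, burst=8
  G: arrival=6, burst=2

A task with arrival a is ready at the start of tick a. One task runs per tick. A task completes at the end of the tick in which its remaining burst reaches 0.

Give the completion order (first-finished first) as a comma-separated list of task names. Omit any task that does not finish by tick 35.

t=0: L0/L1/L2 = AF/-/- → run A
t=1: L0/L1/L2 = AF/-/- → run A
t=2: L0/L1/L2 = FBE/A/- → run F
t=3: L0/L1/L2 = FBE/A/- → run F
t=4: L0/L1/L2 = BED/AF/- → run B
t=5: L0/L1/L2 = BED/AF/- → run B
t=6: L0/L1/L2 = EDG/AFB/- → run E
t=7: L0/L1/L2 = EDG/AFB/- → run E
t=8: L0/L1/L2 = DG/AFBE/- → run D
t=9: L0/L1/L2 = DG/AFBE/- → run D
t=10: L0/L1/L2 = G/AFBED/- → run G
t=11: L0/L1/L2 = G/AFBED/- → run G
t=12: L0/L1/L2 = -/AFBED/- → run A
t=13: L0/L1/L2 = -/FBED/- → run F
t=14: L0/L1/L2 = -/FBED/- → run F
t=15: L0/L1/L2 = -/FBED/- → run F
t=16: L0/L1/L2 = -/FBED/- → run F
t=17: L0/L1/L2 = -/BED/F → run B
t=18: L0/L1/L2 = -/BED/F → run B
t=19: L0/L1/L2 = -/BED/F → run B
t=20: L0/L1/L2 = -/BED/F → run B
t=21: L0/L1/L2 = -/ED/FB → run E
t=22: L0/L1/L2 = -/ED/FB → run E
t=23: L0/L1/L2 = -/ED/FB → run E
t=24: L0/L1/L2 = -/D/FB → run D
t=25: L0/L1/L2 = -/D/FB → run D
t=26: L0/L1/L2 = -/-/FB → run F
t=27: L0/L1/L2 = -/-/FB → run F
t=28: L0/L1/L2 = -/-/B → run B
t=29: L0/L1/L2 = -/-/B → run B
t=30: (idle)
t=31: (idle)
t=32: (idle)
t=33: (idle)
t=34: (idle)
t=35: (idle)

completion order = G, A, E, D, F, B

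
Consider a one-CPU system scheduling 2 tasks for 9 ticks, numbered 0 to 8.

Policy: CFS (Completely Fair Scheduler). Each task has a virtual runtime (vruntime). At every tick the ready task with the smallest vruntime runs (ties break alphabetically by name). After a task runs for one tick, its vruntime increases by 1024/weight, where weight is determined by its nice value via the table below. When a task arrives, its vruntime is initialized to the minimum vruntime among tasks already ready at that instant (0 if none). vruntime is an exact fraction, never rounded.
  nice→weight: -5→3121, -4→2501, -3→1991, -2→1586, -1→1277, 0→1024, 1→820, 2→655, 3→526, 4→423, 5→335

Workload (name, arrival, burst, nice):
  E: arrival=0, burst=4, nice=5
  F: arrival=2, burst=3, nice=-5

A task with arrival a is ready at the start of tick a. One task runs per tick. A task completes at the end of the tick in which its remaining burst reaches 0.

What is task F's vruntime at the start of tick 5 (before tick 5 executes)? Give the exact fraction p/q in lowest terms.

t=0: vr[E=0] → run E
t=1: vr[E=1024/335] → run E
t=2: vr[E=2048/335 F=2048/335] → run E
t=3: vr[E=3072/335 F=2048/335] → run F
t=4: vr[E=3072/335 F=6734848/1045535] → run F
t=5: vr[E=3072/335 F=7077888/1045535] → run F
t=6: vr[E=3072/335] → run E
t=7: (idle)
t=8: (idle)

vruntime(F, start of tick 5) = 7077888/1045535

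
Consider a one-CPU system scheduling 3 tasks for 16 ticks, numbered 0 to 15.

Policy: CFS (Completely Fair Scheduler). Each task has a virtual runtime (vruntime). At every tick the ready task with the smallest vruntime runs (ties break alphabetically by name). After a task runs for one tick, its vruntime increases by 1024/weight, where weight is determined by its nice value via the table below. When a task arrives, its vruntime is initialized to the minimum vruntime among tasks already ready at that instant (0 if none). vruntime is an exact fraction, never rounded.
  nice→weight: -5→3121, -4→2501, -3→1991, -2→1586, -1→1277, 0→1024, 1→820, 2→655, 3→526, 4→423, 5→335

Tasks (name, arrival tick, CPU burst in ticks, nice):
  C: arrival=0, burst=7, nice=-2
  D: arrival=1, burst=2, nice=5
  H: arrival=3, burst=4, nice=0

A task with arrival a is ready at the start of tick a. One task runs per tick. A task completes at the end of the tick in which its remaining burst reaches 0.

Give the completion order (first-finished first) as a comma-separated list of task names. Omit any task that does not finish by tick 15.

t=0: vr[C=0] → run C
t=1: vr[C=512/793 D=512/793] → run C
t=2: vr[C=1024/793 D=512/793] → run D
t=3: vr[C=1024/793 D=983552/265655 H=1024/793] → run C
t=4: vr[C=1536/793 D=983552/265655 H=1024/793] → run H
t=5: vr[C=1536/793 D=983552/265655 H=1817/793] → run C
t=6: vr[C=2048/793 D=983552/265655 H=1817/793] → run H
t=7: vr[C=2048/793 D=983552/265655 H=2610/793] → run C
t=8: vr[C=2560/793 D=983552/265655 H=2610/793] → run C
t=9: vr[C=3072/793 D=983552/265655 H=2610/793] → run H
t=10: vr[C=3072/793 D=983552/265655 H=3403/793] → run D
t=11: vr[C=3072/793 H=3403/793] → run C
t=12: vr[H=3403/793] → run H
t=13: (idle)
t=14: (idle)
t=15: (idle)

completion order = D, C, H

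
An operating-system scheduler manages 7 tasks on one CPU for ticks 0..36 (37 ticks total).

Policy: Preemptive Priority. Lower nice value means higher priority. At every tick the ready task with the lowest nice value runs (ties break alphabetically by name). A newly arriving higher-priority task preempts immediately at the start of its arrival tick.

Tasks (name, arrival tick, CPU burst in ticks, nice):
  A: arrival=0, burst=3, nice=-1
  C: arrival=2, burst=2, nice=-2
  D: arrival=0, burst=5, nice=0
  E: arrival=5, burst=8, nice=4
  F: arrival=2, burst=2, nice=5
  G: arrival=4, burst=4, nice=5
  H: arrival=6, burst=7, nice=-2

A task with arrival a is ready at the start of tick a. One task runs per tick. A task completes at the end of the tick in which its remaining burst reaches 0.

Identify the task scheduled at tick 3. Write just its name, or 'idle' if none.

t=0: ready={A,D} → run A
t=1: ready={A,D} → run A
t=2: ready={A,C,D,F} → run C
t=3: ready={A,C,D,F} → run C
t=4: ready={A,D,F,G} → run A
t=5: ready={D,E,F,G} → run D
t=6: ready={D,E,F,G,H} → run H
t=7: ready={D,E,F,G,H} → run H
t=8: ready={D,E,F,G,H} → run H
t=9: ready={D,E,F,G,H} → run H
t=10: ready={D,E,F,G,H} → run H
t=11: ready={D,E,F,G,H} → run H
t=12: ready={D,E,F,G,H} → run H
t=13: ready={D,E,F,G} → run D
t=14: ready={D,E,F,G} → run D
t=15: ready={D,E,F,G} → run D
t=16: ready={D,E,F,G} → run D
t=17: ready={E,F,G} → run E
t=18: ready={E,F,G} → run E
t=19: ready={E,F,G} → run E
t=20: ready={E,F,G} → run E
t=21: ready={E,F,G} → run E
t=22: ready={E,F,G} → run E
t=23: ready={E,F,G} → run E
t=24: ready={E,F,G} → run E
t=25: ready={F,G} → run F
t=26: ready={F,G} → run F
t=27: ready={G} → run G
t=28: ready={G} → run G
t=29: ready={G} → run G
t=30: ready={G} → run G
t=31: (idle)
t=32: (idle)
t=33: (idle)
t=34: (idle)
t=35: (idle)
t=36: (idle)

running at tick 3 = C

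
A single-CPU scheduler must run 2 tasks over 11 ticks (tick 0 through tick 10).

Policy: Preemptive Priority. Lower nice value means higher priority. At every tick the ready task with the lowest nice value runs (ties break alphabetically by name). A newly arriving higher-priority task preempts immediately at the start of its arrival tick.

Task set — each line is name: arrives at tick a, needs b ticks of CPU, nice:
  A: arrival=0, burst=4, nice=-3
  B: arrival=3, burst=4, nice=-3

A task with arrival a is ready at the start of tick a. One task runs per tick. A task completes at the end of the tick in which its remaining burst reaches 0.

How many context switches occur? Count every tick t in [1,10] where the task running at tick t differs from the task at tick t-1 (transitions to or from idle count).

t=0: ready={A} → run A
t=1: ready={A} → run A
t=2: ready={A} → run A
t=3: ready={A,B} → run A
t=4: ready={B} → run B
t=5: ready={B} → run B
t=6: ready={B} → run B
t=7: ready={B} → run B
t=8: (idle)
t=9: (idle)
t=10: (idle)

context switches = 2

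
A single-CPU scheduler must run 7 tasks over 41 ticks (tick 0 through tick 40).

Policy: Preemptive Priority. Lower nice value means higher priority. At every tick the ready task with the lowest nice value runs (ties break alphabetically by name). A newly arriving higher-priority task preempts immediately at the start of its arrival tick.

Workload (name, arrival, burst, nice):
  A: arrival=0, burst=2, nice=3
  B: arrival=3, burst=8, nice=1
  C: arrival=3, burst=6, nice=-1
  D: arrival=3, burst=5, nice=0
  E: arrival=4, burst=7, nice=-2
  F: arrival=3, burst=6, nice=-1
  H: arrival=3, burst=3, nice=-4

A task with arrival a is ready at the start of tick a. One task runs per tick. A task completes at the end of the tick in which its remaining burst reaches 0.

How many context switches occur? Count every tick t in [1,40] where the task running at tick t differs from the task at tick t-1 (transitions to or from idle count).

t=0: ready={A} → run A
t=1: ready={A} → run A
t=2: (idle)
t=3: ready={B,C,D,F,H} → run H
t=4: ready={B,C,D,E,F,H} → run H
t=5: ready={B,C,D,E,F,H} → run H
t=6: ready={B,C,D,E,F} → run E
t=7: ready={B,C,D,E,F} → run E
t=8: ready={B,C,D,E,F} → run E
t=9: ready={B,C,D,E,F} → run E
t=10: ready={B,C,D,E,F} → run E
t=11: ready={B,C,D,E,F} → run E
t=12: ready={B,C,D,E,F} → run E
t=13: ready={B,C,D,F} → run C
t=14: ready={B,C,D,F} → run C
t=15: ready={B,C,D,F} → run C
t=16: ready={B,C,D,F} → run C
t=17: ready={B,C,D,F} → run C
t=18: ready={B,C,D,F} → run C
t=19: ready={B,D,F} → run F
t=20: ready={B,D,F} → run F
t=21: ready={B,D,F} → run F
t=22: ready={B,D,F} → run F
t=23: ready={B,D,F} → run F
t=24: ready={B,D,F} → run F
t=25: ready={B,D} → run D
t=26: ready={B,D} → run D
t=27: ready={B,D} → run D
t=28: ready={B,D} → run D
t=29: ready={B,D} → run D
t=30: ready={B} → run B
t=31: ready={B} → run B
t=32: ready={B} → run B
t=33: ready={B} → run B
t=34: ready={B} → run B
t=35: ready={B} → run B
t=36: ready={B} → run B
t=37: ready={B} → run B
t=38: (idle)
t=39: (idle)
t=40: (idle)

context switches = 8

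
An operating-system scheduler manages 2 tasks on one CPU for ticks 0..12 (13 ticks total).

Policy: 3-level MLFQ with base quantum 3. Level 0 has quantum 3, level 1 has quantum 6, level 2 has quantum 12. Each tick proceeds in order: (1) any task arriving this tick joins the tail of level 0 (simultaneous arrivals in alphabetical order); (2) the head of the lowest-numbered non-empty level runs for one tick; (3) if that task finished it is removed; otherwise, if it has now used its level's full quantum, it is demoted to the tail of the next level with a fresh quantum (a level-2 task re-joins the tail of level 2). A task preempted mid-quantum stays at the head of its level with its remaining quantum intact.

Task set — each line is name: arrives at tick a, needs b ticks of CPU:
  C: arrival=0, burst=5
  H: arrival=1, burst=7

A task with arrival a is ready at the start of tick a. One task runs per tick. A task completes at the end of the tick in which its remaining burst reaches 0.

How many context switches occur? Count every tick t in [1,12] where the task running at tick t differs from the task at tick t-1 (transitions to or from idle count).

t=0: L0/L1/L2 = C/-/- → run C
t=1: L0/L1/L2 = CH/-/- → run C
t=2: L0/L1/L2 = CH/-/- → run C
t=3: L0/L1/L2 = H/C/- → run H
t=4: L0/L1/L2 = H/C/- → run H
t=5: L0/L1/L2 = H/C/- → run H
t=6: L0/L1/L2 = -/CH/- → run C
t=7: L0/L1/L2 = -/CH/- → run C
t=8: L0/L1/L2 = -/H/- → run H
t=9: L0/L1/L2 = -/H/- → run H
t=10: L0/L1/L2 = -/H/- → run H
t=11: L0/L1/L2 = -/H/- → run H
t=12: (idle)

context switches = 4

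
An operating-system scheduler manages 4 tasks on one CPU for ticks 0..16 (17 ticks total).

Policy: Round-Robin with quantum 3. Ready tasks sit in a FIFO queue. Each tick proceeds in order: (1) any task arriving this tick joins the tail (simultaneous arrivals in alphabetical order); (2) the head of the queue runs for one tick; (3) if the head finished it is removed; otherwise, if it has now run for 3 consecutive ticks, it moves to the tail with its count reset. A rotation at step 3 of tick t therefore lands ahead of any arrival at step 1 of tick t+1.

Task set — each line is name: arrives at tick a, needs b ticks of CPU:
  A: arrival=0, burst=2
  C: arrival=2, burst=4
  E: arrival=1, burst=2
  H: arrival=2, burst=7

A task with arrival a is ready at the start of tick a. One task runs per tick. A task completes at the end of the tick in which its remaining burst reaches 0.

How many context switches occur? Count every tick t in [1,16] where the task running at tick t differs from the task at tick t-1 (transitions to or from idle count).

context switches = 6

t=0: queue=[A] q_used=0 → run A
t=1: queue=[A,E] q_used=1 → run A
t=2: queue=[E,C,H] q_used=0 → run E
t=3: queue=[E,C,H] q_used=1 → run E
t=4: queue=[C,H] q_used=0 → run C
t=5: queue=[C,H] q_used=1 → run C
t=6: queue=[C,H] q_used=2 → run C
t=7: queue=[H,C] q_used=0 → run H
t=8: queue=[H,C] q_used=1 → run H
t=9: queue=[H,C] q_used=2 → run H
t=10: queue=[C,H] q_used=0 → run C
t=11: queue=[H] q_used=0 → run H
t=12: queue=[H] q_used=1 → run H
t=13: queue=[H] q_used=2 → run H
t=14: queue=[H] q_used=0 → run H
t=15: (idle)
t=16: (idle)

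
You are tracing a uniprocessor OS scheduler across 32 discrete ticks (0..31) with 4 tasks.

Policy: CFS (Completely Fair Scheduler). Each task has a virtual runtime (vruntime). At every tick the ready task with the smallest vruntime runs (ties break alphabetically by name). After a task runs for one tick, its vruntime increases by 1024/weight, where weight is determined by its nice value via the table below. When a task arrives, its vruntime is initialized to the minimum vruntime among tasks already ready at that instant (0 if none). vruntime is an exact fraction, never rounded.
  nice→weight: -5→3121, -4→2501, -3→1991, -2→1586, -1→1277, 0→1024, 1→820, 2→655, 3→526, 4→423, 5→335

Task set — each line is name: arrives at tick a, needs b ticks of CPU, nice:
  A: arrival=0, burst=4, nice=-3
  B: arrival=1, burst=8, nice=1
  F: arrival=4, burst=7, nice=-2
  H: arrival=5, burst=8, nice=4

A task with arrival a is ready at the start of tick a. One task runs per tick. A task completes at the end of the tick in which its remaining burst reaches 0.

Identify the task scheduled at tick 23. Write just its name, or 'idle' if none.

t=0: vr[A=0] → run A
t=1: vr[A=1024/1991 B=1024/1991] → run A
t=2: vr[A=2048/1991 B=1024/1991] → run B
t=3: vr[A=2048/1991 B=719616/408155] → run A
t=4: vr[A=3072/1991 B=719616/408155 F=3072/1991] → run A
t=5: vr[B=719616/408155 F=3072/1991 H=3072/1991] → run F
t=6: vr[B=719616/408155 F=3455488/1578863 H=3072/1991] → run H
t=7: vr[B=719616/408155 F=3455488/1578863 H=3338240/842193] → run B
t=8: vr[B=1229312/408155 F=3455488/1578863 H=3338240/842193] → run F
t=9: vr[B=1229312/408155 F=4474880/1578863 H=3338240/842193] → run F
t=10: vr[B=1229312/408155 F=5494272/1578863 H=3338240/842193] → run B
t=11: vr[B=1739008/408155 F=5494272/1578863 H=3338240/842193] → run F
t=12: vr[B=1739008/408155 F=6513664/1578863 H=3338240/842193] → run H
t=13: vr[B=1739008/408155 F=6513664/1578863 H=5377024/842193] → run F
t=14: vr[B=1739008/408155 F=7533056/1578863 H=5377024/842193] → run B
t=15: vr[B=2248704/408155 F=7533056/1578863 H=5377024/842193] → run F
t=16: vr[B=2248704/408155 F=8552448/1578863 H=5377024/842193] → run F
t=17: vr[B=2248704/408155 H=5377024/842193] → run B
t=18: vr[B=551680/81631 H=5377024/842193] → run H
t=19: vr[B=551680/81631 H=2471936/280731] → run B
t=20: vr[B=3268096/408155 H=2471936/280731] → run B
t=21: vr[B=3777792/408155 H=2471936/280731] → run H
t=22: vr[B=3777792/408155 H=9454592/842193] → run B
t=23: vr[H=9454592/842193] → run H
t=24: vr[H=11493376/842193] → run H
t=25: vr[H=4510720/280731] → run H
t=26: vr[H=15570944/842193] → run H
t=27: (idle)
t=28: (idle)
t=29: (idle)
t=30: (idle)
t=31: (idle)

running at tick 23 = H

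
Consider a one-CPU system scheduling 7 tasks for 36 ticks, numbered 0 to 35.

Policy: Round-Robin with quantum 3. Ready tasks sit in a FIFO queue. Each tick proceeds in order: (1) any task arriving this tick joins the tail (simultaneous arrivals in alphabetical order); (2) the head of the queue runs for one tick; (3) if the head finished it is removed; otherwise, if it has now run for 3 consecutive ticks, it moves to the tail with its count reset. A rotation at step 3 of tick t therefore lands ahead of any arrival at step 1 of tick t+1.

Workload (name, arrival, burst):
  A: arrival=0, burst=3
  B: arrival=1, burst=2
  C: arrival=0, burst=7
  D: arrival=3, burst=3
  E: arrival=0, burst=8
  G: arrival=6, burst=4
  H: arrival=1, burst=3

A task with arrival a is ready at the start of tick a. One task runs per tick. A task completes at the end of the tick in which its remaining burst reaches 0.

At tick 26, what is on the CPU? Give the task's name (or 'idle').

running at tick 26 = C

t=0: queue=[A,C,E] q_used=0 → run A
t=1: queue=[A,C,E,B,H] q_used=1 → run A
t=2: queue=[A,C,E,B,H] q_used=2 → run A
t=3: queue=[C,E,B,H,D] q_used=0 → run C
t=4: queue=[C,E,B,H,D] q_used=1 → run C
t=5: queue=[C,E,B,H,D] q_used=2 → run C
t=6: queue=[E,B,H,D,C,G] q_used=0 → run E
t=7: queue=[E,B,H,D,C,G] q_used=1 → run E
t=8: queue=[E,B,H,D,C,G] q_used=2 → run E
t=9: queue=[B,H,D,C,G,E] q_used=0 → run B
t=10: queue=[B,H,D,C,G,E] q_used=1 → run B
t=11: queue=[H,D,C,G,E] q_used=0 → run H
t=12: queue=[H,D,C,G,E] q_used=1 → run H
t=13: queue=[H,D,C,G,E] q_used=2 → run H
t=14: queue=[D,C,G,E] q_used=0 → run D
t=15: queue=[D,C,G,E] q_used=1 → run D
t=16: queue=[D,C,G,E] q_used=2 → run D
t=17: queue=[C,G,E] q_used=0 → run C
t=18: queue=[C,G,E] q_used=1 → run C
t=19: queue=[C,G,E] q_used=2 → run C
t=20: queue=[G,E,C] q_used=0 → run G
t=21: queue=[G,E,C] q_used=1 → run G
t=22: queue=[G,E,C] q_used=2 → run G
t=23: queue=[E,C,G] q_used=0 → run E
t=24: queue=[E,C,G] q_used=1 → run E
t=25: queue=[E,C,G] q_used=2 → run E
t=26: queue=[C,G,E] q_used=0 → run C
t=27: queue=[G,E] q_used=0 → run G
t=28: queue=[E] q_used=0 → run E
t=29: queue=[E] q_used=1 → run E
t=30: (idle)
t=31: (idle)
t=32: (idle)
t=33: (idle)
t=34: (idle)
t=35: (idle)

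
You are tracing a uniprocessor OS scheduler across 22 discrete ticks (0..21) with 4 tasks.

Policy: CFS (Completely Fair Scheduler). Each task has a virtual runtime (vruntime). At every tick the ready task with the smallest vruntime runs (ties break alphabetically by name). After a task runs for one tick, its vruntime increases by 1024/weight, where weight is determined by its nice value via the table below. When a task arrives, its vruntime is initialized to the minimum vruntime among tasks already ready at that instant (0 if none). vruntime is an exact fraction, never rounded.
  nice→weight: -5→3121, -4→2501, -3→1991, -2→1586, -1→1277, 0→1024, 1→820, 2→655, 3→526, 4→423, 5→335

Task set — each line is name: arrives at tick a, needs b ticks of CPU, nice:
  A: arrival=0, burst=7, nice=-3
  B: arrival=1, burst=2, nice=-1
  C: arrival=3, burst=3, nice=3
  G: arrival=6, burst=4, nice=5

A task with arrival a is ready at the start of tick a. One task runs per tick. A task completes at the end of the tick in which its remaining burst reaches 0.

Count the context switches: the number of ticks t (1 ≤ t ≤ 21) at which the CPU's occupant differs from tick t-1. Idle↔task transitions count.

t=0: vr[A=0] → run A
t=1: vr[A=1024/1991 B=1024/1991] → run A
t=2: vr[A=2048/1991 B=1024/1991] → run B
t=3: vr[A=2048/1991 B=3346432/2542507 C=2048/1991] → run A
t=4: vr[A=3072/1991 B=3346432/2542507 C=2048/1991] → run C
t=5: vr[A=3072/1991 B=3346432/2542507 C=1558016/523633] → run B
t=6: vr[A=3072/1991 C=1558016/523633 G=3072/1991] → run A
t=7: vr[A=4096/1991 C=1558016/523633 G=3072/1991] → run G
t=8: vr[A=4096/1991 C=1558016/523633 G=3067904/666985] → run A
t=9: vr[A=5120/1991 C=1558016/523633 G=3067904/666985] → run A
t=10: vr[A=6144/1991 C=1558016/523633 G=3067904/666985] → run C
t=11: vr[A=6144/1991 C=2577408/523633 G=3067904/666985] → run A
t=12: vr[C=2577408/523633 G=3067904/666985] → run G
t=13: vr[C=2577408/523633 G=5106688/666985] → run C
t=14: vr[G=5106688/666985] → run G
t=15: vr[G=7145472/666985] → run G
t=16: (idle)
t=17: (idle)
t=18: (idle)
t=19: (idle)
t=20: (idle)
t=21: (idle)

context switches = 13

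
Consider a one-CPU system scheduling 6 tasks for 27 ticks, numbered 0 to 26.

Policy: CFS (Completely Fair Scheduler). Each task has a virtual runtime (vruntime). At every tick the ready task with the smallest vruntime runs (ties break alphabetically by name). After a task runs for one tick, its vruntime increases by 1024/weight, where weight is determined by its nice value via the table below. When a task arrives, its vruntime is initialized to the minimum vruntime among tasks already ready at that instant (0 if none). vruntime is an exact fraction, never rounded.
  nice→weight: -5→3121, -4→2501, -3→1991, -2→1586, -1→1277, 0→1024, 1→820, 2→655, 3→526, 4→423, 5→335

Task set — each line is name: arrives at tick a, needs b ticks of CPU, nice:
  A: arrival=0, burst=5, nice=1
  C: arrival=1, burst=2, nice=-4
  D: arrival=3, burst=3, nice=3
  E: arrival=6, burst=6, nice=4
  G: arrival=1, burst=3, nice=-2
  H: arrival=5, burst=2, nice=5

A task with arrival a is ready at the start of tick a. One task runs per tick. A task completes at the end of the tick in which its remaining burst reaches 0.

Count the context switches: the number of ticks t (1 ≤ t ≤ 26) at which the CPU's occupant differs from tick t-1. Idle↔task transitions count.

context switches = 17

t=0: vr[A=0] → run A
t=1: vr[A=256/205 C=256/205 G=256/205] → run A
t=2: vr[A=512/205 C=256/205 G=256/205] → run C
t=3: vr[A=512/205 C=20736/12505 D=256/205 G=256/205] → run D
t=4: vr[A=512/205 C=20736/12505 D=172288/53915 G=256/205] → run G
t=5: vr[A=512/205 C=20736/12505 D=172288/53915 G=307968/162565 H=20736/12505] → run C
t=6: vr[A=512/205 D=172288/53915 E=20736/12505 G=307968/162565 H=20736/12505] → run E
t=7: vr[A=512/205 D=172288/53915 E=21576448/5289615 G=307968/162565 H=20736/12505] → run H
t=8: vr[A=512/205 D=172288/53915 E=21576448/5289615 G=307968/162565 H=3950336/837835] → run G
t=9: vr[A=512/205 D=172288/53915 E=21576448/5289615 G=412928/162565 H=3950336/837835] → run A
t=10: vr[A=768/205 D=172288/53915 E=21576448/5289615 G=412928/162565 H=3950336/837835] → run G
t=11: vr[A=768/205 D=172288/53915 E=21576448/5289615 H=3950336/837835] → run D
t=12: vr[A=768/205 D=277248/53915 E=21576448/5289615 H=3950336/837835] → run A
t=13: vr[A=1024/205 D=277248/53915 E=21576448/5289615 H=3950336/837835] → run E
t=14: vr[A=1024/205 D=277248/53915 E=34381568/5289615 H=3950336/837835] → run H
t=15: vr[A=1024/205 D=277248/53915 E=34381568/5289615] → run A
t=16: vr[D=277248/53915 E=34381568/5289615] → run D
t=17: vr[E=34381568/5289615] → run E
t=18: vr[E=15728896/1763205] → run E
t=19: vr[E=59991808/5289615] → run E
t=20: vr[E=72796928/5289615] → run E
t=21: (idle)
t=22: (idle)
t=23: (idle)
t=24: (idle)
t=25: (idle)
t=26: (idle)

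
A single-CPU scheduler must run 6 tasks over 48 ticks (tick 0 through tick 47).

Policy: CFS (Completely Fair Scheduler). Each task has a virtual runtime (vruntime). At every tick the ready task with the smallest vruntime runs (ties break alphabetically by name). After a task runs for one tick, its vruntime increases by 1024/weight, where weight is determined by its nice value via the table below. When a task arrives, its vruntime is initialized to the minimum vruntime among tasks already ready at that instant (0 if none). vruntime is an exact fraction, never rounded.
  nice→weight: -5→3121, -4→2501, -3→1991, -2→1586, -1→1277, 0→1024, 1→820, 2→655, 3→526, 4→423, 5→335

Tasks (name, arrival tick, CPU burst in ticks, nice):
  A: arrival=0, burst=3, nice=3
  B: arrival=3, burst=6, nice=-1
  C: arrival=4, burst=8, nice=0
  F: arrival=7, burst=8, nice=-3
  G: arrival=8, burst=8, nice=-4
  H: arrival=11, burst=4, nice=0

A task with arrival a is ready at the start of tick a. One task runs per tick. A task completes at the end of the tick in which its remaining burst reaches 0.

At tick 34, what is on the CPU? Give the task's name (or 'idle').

running at tick 34 = C

t=0: vr[A=0] → run A
t=1: vr[A=512/263] → run A
t=2: vr[A=1024/263] → run A
t=3: vr[B=0] → run B
t=4: vr[B=1024/1277 C=1024/1277] → run B
t=5: vr[B=2048/1277 C=1024/1277] → run C
t=6: vr[B=2048/1277 C=2301/1277] → run B
t=7: vr[B=3072/1277 C=2301/1277 F=2301/1277] → run C
t=8: vr[B=3072/1277 C=3578/1277 F=2301/1277 G=2301/1277] → run F
t=9: vr[B=3072/1277 C=3578/1277 F=5888939/2542507 G=2301/1277] → run G
t=10: vr[B=3072/1277 C=3578/1277 F=5888939/2542507 G=7062449/3193777] → run G
t=11: vr[B=3072/1277 C=3578/1277 F=5888939/2542507 G=8370097/3193777 H=5888939/2542507] → run F
t=12: vr[B=3072/1277 C=3578/1277 F=7196587/2542507 G=8370097/3193777 H=5888939/2542507] → run H
t=13: vr[B=3072/1277 C=3578/1277 F=7196587/2542507 G=8370097/3193777 H=8431446/2542507] → run B
t=14: vr[B=4096/1277 C=3578/1277 F=7196587/2542507 G=8370097/3193777 H=8431446/2542507] → run G
t=15: vr[B=4096/1277 C=3578/1277 F=7196587/2542507 G=9677745/3193777 H=8431446/2542507] → run C
t=16: vr[B=4096/1277 C=4855/1277 F=7196587/2542507 G=9677745/3193777 H=8431446/2542507] → run F
t=17: vr[B=4096/1277 C=4855/1277 F=8504235/2542507 G=9677745/3193777 H=8431446/2542507] → run G
t=18: vr[B=4096/1277 C=4855/1277 F=8504235/2542507 G=10985393/3193777 H=8431446/2542507] → run B
t=19: vr[B=5120/1277 C=4855/1277 F=8504235/2542507 G=10985393/3193777 H=8431446/2542507] → run H
t=20: vr[B=5120/1277 C=4855/1277 F=8504235/2542507 G=10985393/3193777 H=10973953/2542507] → run F
t=21: vr[B=5120/1277 C=4855/1277 F=9811883/2542507 G=10985393/3193777 H=10973953/2542507] → run G
t=22: vr[B=5120/1277 C=4855/1277 F=9811883/2542507 G=12293041/3193777 H=10973953/2542507] → run C
t=23: vr[B=5120/1277 C=6132/1277 F=9811883/2542507 G=12293041/3193777 H=10973953/2542507] → run G
t=24: vr[B=5120/1277 C=6132/1277 F=9811883/2542507 G=13600689/3193777 H=10973953/2542507] → run F
t=25: vr[B=5120/1277 C=6132/1277 F=11119531/2542507 G=13600689/3193777 H=10973953/2542507] → run B
t=26: vr[C=6132/1277 F=11119531/2542507 G=13600689/3193777 H=10973953/2542507] → run G
t=27: vr[C=6132/1277 F=11119531/2542507 G=14908337/3193777 H=10973953/2542507] → run H
t=28: vr[C=6132/1277 F=11119531/2542507 G=14908337/3193777 H=13516460/2542507] → run F
t=29: vr[C=6132/1277 F=12427179/2542507 G=14908337/3193777 H=13516460/2542507] → run G
t=30: vr[C=6132/1277 F=12427179/2542507 H=13516460/2542507] → run C
t=31: vr[C=7409/1277 F=12427179/2542507 H=13516460/2542507] → run F
t=32: vr[C=7409/1277 F=13734827/2542507 H=13516460/2542507] → run H
t=33: vr[C=7409/1277 F=13734827/2542507] → run F
t=34: vr[C=7409/1277] → run C
t=35: vr[C=8686/1277] → run C
t=36: vr[C=9963/1277] → run C
t=37: (idle)
t=38: (idle)
t=39: (idle)
t=40: (idle)
t=41: (idle)
t=42: (idle)
t=43: (idle)
t=44: (idle)
t=45: (idle)
t=46: (idle)
t=47: (idle)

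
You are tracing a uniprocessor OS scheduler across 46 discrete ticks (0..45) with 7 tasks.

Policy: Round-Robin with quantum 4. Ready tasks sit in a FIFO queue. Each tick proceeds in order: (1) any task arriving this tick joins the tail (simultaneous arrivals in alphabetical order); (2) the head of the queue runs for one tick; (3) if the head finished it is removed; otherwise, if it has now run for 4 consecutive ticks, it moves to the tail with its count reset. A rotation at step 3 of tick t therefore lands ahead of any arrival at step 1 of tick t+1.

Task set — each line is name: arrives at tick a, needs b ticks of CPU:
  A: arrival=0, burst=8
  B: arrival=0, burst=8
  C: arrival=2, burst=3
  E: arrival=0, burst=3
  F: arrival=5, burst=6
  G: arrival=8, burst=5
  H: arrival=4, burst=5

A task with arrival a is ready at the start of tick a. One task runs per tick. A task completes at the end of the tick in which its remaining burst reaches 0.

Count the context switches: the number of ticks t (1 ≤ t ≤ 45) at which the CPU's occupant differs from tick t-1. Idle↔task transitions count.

t=0: queue=[A,B,E] q_used=0 → run A
t=1: queue=[A,B,E] q_used=1 → run A
t=2: queue=[A,B,E,C] q_used=2 → run A
t=3: queue=[A,B,E,C] q_used=3 → run A
t=4: queue=[B,E,C,A,H] q_used=0 → run B
t=5: queue=[B,E,C,A,H,F] q_used=1 → run B
t=6: queue=[B,E,C,A,H,F] q_used=2 → run B
t=7: queue=[B,E,C,A,H,F] q_used=3 → run B
t=8: queue=[E,C,A,H,F,B,G] q_used=0 → run E
t=9: queue=[E,C,A,H,F,B,G] q_used=1 → run E
t=10: queue=[E,C,A,H,F,B,G] q_used=2 → run E
t=11: queue=[C,A,H,F,B,G] q_used=0 → run C
t=12: queue=[C,A,H,F,B,G] q_used=1 → run C
t=13: queue=[C,A,H,F,B,G] q_used=2 → run C
t=14: queue=[A,H,F,B,G] q_used=0 → run A
t=15: queue=[A,H,F,B,G] q_used=1 → run A
t=16: queue=[A,H,F,B,G] q_used=2 → run A
t=17: queue=[A,H,F,B,G] q_used=3 → run A
t=18: queue=[H,F,B,G] q_used=0 → run H
t=19: queue=[H,F,B,G] q_used=1 → run H
t=20: queue=[H,F,B,G] q_used=2 → run H
t=21: queue=[H,F,B,G] q_used=3 → run H
t=22: queue=[F,B,G,H] q_used=0 → run F
t=23: queue=[F,B,G,H] q_used=1 → run F
t=24: queue=[F,B,G,H] q_used=2 → run F
t=25: queue=[F,B,G,H] q_used=3 → run F
t=26: queue=[B,G,H,F] q_used=0 → run B
t=27: queue=[B,G,H,F] q_used=1 → run B
t=28: queue=[B,G,H,F] q_used=2 → run B
t=29: queue=[B,G,H,F] q_used=3 → run B
t=30: queue=[G,H,F] q_used=0 → run G
t=31: queue=[G,H,F] q_used=1 → run G
t=32: queue=[G,H,F] q_used=2 → run G
t=33: queue=[G,H,F] q_used=3 → run G
t=34: queue=[H,F,G] q_used=0 → run H
t=35: queue=[F,G] q_used=0 → run F
t=36: queue=[F,G] q_used=1 → run F
t=37: queue=[G] q_used=0 → run G
t=38: (idle)
t=39: (idle)
t=40: (idle)
t=41: (idle)
t=42: (idle)
t=43: (idle)
t=44: (idle)
t=45: (idle)

context switches = 12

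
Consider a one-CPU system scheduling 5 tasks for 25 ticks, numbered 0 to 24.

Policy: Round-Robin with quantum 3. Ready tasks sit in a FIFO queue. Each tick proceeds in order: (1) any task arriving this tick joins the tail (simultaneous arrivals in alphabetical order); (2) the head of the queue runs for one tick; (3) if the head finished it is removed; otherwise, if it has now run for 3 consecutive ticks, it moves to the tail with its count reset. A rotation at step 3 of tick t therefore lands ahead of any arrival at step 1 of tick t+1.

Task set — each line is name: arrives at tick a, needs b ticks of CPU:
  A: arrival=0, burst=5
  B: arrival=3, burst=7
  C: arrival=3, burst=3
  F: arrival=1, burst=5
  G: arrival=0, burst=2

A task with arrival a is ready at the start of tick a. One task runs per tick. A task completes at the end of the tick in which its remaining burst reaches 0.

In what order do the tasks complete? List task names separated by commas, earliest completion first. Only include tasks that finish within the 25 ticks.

t=0: queue=[A,G] q_used=0 → run A
t=1: queue=[A,G,F] q_used=1 → run A
t=2: queue=[A,G,F] q_used=2 → run A
t=3: queue=[G,F,A,B,C] q_used=0 → run G
t=4: queue=[G,F,A,B,C] q_used=1 → run G
t=5: queue=[F,A,B,C] q_used=0 → run F
t=6: queue=[F,A,B,C] q_used=1 → run F
t=7: queue=[F,A,B,C] q_used=2 → run F
t=8: queue=[A,B,C,F] q_used=0 → run A
t=9: queue=[A,B,C,F] q_used=1 → run A
t=10: queue=[B,C,F] q_used=0 → run B
t=11: queue=[B,C,F] q_used=1 → run B
t=12: queue=[B,C,F] q_used=2 → run B
t=13: queue=[C,F,B] q_used=0 → run C
t=14: queue=[C,F,B] q_used=1 → run C
t=15: queue=[C,F,B] q_used=2 → run C
t=16: queue=[F,B] q_used=0 → run F
t=17: queue=[F,B] q_used=1 → run F
t=18: queue=[B] q_used=0 → run B
t=19: queue=[B] q_used=1 → run B
t=20: queue=[B] q_used=2 → run B
t=21: queue=[B] q_used=0 → run B
t=22: (idle)
t=23: (idle)
t=24: (idle)

completion order = G, A, C, F, B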